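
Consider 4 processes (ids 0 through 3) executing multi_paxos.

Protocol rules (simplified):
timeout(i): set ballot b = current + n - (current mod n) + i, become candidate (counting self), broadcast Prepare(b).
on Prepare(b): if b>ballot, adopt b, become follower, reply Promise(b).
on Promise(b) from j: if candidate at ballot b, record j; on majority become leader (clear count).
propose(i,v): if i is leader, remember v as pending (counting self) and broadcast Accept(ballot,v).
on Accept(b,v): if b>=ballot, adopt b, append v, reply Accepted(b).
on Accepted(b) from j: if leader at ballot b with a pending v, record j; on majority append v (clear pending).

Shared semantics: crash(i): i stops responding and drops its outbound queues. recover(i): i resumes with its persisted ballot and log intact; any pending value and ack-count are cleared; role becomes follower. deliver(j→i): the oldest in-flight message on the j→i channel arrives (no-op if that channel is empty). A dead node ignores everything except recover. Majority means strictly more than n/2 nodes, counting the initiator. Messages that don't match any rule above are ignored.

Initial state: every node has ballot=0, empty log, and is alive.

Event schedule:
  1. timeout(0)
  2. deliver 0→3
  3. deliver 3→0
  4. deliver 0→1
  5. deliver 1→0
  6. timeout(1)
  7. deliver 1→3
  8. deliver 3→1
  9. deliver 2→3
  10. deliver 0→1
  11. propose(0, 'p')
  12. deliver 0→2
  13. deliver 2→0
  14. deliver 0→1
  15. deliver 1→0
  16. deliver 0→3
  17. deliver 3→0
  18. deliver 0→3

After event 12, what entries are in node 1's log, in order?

empty

step 1 timeout(0): 0={cand,b=4,log=-}
step 2 deliver 0→3: 3={foll,b=4,log=-}
step 3 deliver 3→0: —
step 4 deliver 0→1: 1={foll,b=4,log=-}
step 5 deliver 1→0: 0={lead,b=4,log=-}
step 6 timeout(1): 1={cand,b=9,log=-}
step 7 deliver 1→3: 3={foll,b=9,log=-}
step 8 deliver 3→1: —
step 9 deliver 2→3: —
step 10 deliver 0→1: —
step 11 propose(0,'p'): —
step 12 deliver 0→2: 2={foll,b=4,log=-}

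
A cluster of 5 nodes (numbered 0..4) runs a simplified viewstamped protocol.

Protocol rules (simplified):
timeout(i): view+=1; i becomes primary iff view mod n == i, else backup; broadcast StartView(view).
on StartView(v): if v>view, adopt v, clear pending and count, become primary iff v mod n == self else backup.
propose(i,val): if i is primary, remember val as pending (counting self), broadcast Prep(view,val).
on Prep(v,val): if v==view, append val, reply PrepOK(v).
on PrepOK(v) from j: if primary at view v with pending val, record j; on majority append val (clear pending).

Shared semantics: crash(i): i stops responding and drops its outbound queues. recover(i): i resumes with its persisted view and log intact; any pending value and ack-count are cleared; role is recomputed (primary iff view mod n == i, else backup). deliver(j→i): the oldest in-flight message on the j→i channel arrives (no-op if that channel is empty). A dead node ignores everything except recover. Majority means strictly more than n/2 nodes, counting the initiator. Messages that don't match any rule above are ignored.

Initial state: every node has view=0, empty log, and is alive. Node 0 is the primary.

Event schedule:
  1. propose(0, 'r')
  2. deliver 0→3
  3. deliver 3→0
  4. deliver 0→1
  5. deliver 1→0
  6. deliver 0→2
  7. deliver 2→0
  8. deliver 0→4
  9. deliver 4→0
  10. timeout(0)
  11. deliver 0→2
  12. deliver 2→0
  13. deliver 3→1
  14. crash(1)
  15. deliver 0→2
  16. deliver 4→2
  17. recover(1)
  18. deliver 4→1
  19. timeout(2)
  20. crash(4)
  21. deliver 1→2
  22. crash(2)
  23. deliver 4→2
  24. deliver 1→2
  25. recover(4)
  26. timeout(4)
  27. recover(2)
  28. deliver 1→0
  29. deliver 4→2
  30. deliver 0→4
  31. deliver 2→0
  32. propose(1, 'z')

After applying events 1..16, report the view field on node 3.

0

[1] propose(0,'r') → ∅
[2] deliver 0→3 → N3(back v0 [r])
[3] deliver 3→0 → ∅
[4] deliver 0→1 → N1(back v0 [r])
[5] deliver 1→0 → N0(prim v0 [r])
[6] deliver 0→2 → N2(back v0 [r])
[7] deliver 2→0 → ∅
[8] deliver 0→4 → N4(back v0 [r])
[9] deliver 4→0 → ∅
[10] timeout(0) → N0(back v1 [r])
[11] deliver 0→2 → N2(back v1 [r])
[12] deliver 2→0 → ∅
[13] deliver 3→1 → ∅
[14] crash(1) → N1(✗back v0 [r])
[15] deliver 0→2 → ∅
[16] deliver 4→2 → ∅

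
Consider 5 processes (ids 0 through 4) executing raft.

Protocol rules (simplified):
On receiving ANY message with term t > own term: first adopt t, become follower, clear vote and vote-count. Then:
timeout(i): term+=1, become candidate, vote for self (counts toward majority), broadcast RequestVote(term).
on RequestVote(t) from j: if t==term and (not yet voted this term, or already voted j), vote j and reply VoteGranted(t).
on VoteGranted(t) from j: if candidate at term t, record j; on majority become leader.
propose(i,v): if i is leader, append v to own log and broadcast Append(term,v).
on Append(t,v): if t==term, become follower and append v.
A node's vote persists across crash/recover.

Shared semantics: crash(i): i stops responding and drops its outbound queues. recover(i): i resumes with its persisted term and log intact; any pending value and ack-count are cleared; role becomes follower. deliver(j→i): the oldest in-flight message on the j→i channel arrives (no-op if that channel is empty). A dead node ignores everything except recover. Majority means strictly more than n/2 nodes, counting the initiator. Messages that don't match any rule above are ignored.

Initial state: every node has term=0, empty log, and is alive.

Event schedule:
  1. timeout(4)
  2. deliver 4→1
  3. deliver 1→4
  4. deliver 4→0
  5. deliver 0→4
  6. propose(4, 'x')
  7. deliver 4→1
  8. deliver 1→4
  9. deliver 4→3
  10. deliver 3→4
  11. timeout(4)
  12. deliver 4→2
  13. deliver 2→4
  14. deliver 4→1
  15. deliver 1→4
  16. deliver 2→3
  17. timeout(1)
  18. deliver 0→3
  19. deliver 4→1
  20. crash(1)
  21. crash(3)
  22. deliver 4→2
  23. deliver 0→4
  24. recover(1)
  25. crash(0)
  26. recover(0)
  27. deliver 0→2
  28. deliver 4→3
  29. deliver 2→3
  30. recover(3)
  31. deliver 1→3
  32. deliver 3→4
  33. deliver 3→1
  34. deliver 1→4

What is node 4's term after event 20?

2

after 1 — timeout(4): n4:cand/t1/[-]
after 2 — deliver 4→1: n1:foll/t1/[-]
after 3 — deliver 1→4: ·
after 4 — deliver 4→0: n0:foll/t1/[-]
after 5 — deliver 0→4: n4:lead/t1/[-]
after 6 — propose(4,'x'): n4:lead/t1/[x]
after 7 — deliver 4→1: n1:foll/t1/[x]
after 8 — deliver 1→4: ·
after 9 — deliver 4→3: n3:foll/t1/[-]
after 10 — deliver 3→4: ·
after 11 — timeout(4): n4:cand/t2/[x]
after 12 — deliver 4→2: n2:foll/t1/[-]
after 13 — deliver 2→4: ·
after 14 — deliver 4→1: n1:foll/t2/[x]
after 15 — deliver 1→4: ·
after 16 — deliver 2→3: ·
after 17 — timeout(1): n1:cand/t3/[x]
after 18 — deliver 0→3: ·
after 19 — deliver 4→1: ·
after 20 — crash(1): n1:✗cand/t3/[x]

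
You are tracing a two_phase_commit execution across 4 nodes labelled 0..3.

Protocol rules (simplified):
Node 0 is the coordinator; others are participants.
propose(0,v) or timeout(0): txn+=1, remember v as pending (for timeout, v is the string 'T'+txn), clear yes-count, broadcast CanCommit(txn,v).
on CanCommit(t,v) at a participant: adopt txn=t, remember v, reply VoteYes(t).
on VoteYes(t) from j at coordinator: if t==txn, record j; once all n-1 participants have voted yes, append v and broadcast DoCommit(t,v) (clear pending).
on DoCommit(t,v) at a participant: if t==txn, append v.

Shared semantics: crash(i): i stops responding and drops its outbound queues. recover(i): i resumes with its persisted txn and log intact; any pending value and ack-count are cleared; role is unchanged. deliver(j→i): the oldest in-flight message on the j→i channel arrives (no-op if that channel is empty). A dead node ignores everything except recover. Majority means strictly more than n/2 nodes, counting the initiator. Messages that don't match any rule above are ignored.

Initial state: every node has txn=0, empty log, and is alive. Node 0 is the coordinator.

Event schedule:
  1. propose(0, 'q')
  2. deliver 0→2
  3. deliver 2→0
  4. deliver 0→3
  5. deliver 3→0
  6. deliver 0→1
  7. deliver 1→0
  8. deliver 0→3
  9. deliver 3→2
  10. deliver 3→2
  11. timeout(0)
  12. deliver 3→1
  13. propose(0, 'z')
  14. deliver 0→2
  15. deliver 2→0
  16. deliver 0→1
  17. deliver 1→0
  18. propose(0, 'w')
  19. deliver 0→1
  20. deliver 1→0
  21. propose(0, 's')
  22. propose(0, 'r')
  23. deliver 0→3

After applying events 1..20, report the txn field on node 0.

1. propose(0,'q'):  <0:coor t1 ->
2. deliver 0→2:  <2:part t1 ->
3. deliver 2→0:  nop
4. deliver 0→3:  <3:part t1 ->
5. deliver 3→0:  nop
6. deliver 0→1:  <1:part t1 ->
7. deliver 1→0:  <0:coor t1 q>
8. deliver 0→3:  <3:part t1 q>
9. deliver 3→2:  nop
10. deliver 3→2:  nop
11. timeout(0):  <0:coor t2 q>
12. deliver 3→1:  nop
13. propose(0,'z'):  <0:coor t3 q>
14. deliver 0→2:  <2:part t1 q>
15. deliver 2→0:  nop
16. deliver 0→1:  <1:part t1 q>
17. deliver 1→0:  nop
18. propose(0,'w'):  <0:coor t4 q>
19. deliver 0→1:  <1:part t2 q>
20. deliver 1→0:  nop

4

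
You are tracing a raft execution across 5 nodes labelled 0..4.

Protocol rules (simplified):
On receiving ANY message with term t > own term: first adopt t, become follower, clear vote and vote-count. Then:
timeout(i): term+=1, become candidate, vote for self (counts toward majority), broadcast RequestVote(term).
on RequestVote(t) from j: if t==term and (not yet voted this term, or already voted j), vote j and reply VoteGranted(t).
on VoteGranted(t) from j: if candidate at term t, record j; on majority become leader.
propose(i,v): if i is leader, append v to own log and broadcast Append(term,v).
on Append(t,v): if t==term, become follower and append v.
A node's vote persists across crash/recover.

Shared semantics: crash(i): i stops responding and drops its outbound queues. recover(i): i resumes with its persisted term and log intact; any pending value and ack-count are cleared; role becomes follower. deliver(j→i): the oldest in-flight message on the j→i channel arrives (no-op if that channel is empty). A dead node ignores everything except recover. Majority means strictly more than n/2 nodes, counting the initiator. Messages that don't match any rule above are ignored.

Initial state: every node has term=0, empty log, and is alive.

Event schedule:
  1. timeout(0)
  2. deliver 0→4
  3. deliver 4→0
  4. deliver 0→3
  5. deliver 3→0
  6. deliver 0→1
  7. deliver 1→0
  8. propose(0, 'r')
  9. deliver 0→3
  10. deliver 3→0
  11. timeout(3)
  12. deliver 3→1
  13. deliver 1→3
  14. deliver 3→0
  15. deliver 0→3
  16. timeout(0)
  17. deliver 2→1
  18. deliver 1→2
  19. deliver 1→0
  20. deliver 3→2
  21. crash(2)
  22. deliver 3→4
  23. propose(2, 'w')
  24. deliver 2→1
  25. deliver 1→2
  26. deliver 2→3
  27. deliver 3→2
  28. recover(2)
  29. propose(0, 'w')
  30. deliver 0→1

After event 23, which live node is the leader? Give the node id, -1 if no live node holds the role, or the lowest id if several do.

e1 timeout(0): 0[cand,t=1,-]
e2 deliver 0→4: 4[foll,t=1,-]
e3 deliver 4→0: ·
e4 deliver 0→3: 3[foll,t=1,-]
e5 deliver 3→0: 0[lead,t=1,-]
e6 deliver 0→1: 1[foll,t=1,-]
e7 deliver 1→0: ·
e8 propose(0,'r'): 0[lead,t=1,r]
e9 deliver 0→3: 3[foll,t=1,r]
e10 deliver 3→0: ·
e11 timeout(3): 3[cand,t=2,r]
e12 deliver 3→1: 1[foll,t=2,-]
e13 deliver 1→3: ·
e14 deliver 3→0: 0[foll,t=2,r]
e15 deliver 0→3: 3[lead,t=2,r]
e16 timeout(0): 0[cand,t=3,r]
e17 deliver 2→1: ·
e18 deliver 1→2: ·
e19 deliver 1→0: ·
e20 deliver 3→2: 2[foll,t=2,-]
e21 crash(2): 2[✗foll,t=2,-]
e22 deliver 3→4: 4[foll,t=2,-]
e23 propose(2,'w'): ·

3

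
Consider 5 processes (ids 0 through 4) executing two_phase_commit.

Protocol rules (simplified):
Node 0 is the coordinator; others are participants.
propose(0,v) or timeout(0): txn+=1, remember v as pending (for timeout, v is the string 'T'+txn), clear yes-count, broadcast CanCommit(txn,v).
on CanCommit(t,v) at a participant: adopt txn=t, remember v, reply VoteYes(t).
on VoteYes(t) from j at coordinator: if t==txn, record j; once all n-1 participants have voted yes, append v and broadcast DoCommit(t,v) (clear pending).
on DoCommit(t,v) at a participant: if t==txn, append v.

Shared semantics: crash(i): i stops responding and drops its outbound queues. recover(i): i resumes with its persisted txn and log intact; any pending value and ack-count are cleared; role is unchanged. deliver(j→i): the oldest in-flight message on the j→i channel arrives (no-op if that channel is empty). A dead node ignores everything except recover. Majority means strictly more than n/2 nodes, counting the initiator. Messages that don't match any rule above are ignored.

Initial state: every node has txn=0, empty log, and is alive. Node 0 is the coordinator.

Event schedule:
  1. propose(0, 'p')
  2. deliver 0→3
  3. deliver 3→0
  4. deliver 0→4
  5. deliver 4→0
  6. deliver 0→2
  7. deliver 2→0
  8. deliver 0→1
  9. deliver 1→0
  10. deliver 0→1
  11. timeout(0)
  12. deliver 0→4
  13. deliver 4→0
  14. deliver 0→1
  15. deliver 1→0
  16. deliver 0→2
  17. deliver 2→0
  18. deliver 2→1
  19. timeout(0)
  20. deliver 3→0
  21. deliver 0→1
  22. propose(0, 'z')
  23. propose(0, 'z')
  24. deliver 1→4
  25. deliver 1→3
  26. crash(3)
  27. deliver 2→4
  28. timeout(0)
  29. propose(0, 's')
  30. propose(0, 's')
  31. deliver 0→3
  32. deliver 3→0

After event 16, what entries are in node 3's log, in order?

empty

[1] propose(0,'p') → N0(coor t1 [-])
[2] deliver 0→3 → N3(part t1 [-])
[3] deliver 3→0 → ∅
[4] deliver 0→4 → N4(part t1 [-])
[5] deliver 4→0 → ∅
[6] deliver 0→2 → N2(part t1 [-])
[7] deliver 2→0 → ∅
[8] deliver 0→1 → N1(part t1 [-])
[9] deliver 1→0 → N0(coor t1 [p])
[10] deliver 0→1 → N1(part t1 [p])
[11] timeout(0) → N0(coor t2 [p])
[12] deliver 0→4 → N4(part t1 [p])
[13] deliver 4→0 → ∅
[14] deliver 0→1 → N1(part t2 [p])
[15] deliver 1→0 → ∅
[16] deliver 0→2 → N2(part t1 [p])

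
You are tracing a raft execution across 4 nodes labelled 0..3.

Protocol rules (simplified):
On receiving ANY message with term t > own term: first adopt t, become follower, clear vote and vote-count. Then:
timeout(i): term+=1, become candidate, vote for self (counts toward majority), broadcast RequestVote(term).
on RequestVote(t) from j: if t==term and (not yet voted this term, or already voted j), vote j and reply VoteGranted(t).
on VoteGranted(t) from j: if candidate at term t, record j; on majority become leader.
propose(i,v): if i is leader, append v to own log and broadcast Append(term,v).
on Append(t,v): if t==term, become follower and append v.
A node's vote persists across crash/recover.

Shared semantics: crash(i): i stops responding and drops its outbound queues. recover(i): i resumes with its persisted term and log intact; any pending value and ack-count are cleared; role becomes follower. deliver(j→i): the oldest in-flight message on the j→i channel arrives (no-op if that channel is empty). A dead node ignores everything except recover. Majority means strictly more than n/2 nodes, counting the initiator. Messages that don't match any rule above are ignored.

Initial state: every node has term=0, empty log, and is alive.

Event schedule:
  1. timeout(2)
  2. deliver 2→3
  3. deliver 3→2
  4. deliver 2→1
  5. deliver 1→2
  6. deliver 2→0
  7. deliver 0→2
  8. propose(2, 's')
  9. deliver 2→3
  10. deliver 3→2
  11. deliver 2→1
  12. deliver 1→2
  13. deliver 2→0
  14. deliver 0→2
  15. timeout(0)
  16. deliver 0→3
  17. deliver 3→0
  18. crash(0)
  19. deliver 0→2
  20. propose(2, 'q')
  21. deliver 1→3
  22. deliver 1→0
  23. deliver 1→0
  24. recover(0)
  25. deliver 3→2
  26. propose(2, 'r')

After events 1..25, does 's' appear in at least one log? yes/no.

1. timeout(2):  <2:cand t1 ->
2. deliver 2→3:  <3:foll t1 ->
3. deliver 3→2:  nop
4. deliver 2→1:  <1:foll t1 ->
5. deliver 1→2:  <2:lead t1 ->
6. deliver 2→0:  <0:foll t1 ->
7. deliver 0→2:  nop
8. propose(2,'s'):  <2:lead t1 s>
9. deliver 2→3:  <3:foll t1 s>
10. deliver 3→2:  nop
11. deliver 2→1:  <1:foll t1 s>
12. deliver 1→2:  nop
13. deliver 2→0:  <0:foll t1 s>
14. deliver 0→2:  nop
15. timeout(0):  <0:cand t2 s>
16. deliver 0→3:  <3:foll t2 s>
17. deliver 3→0:  nop
18. crash(0):  <0:✗cand t2 s>
19. deliver 0→2:  nop
20. propose(2,'q'):  <2:lead t1 s,q>
21. deliver 1→3:  nop
22. deliver 1→0:  nop
23. deliver 1→0:  nop
24. recover(0):  <0:foll t2 s>
25. deliver 3→2:  nop

yes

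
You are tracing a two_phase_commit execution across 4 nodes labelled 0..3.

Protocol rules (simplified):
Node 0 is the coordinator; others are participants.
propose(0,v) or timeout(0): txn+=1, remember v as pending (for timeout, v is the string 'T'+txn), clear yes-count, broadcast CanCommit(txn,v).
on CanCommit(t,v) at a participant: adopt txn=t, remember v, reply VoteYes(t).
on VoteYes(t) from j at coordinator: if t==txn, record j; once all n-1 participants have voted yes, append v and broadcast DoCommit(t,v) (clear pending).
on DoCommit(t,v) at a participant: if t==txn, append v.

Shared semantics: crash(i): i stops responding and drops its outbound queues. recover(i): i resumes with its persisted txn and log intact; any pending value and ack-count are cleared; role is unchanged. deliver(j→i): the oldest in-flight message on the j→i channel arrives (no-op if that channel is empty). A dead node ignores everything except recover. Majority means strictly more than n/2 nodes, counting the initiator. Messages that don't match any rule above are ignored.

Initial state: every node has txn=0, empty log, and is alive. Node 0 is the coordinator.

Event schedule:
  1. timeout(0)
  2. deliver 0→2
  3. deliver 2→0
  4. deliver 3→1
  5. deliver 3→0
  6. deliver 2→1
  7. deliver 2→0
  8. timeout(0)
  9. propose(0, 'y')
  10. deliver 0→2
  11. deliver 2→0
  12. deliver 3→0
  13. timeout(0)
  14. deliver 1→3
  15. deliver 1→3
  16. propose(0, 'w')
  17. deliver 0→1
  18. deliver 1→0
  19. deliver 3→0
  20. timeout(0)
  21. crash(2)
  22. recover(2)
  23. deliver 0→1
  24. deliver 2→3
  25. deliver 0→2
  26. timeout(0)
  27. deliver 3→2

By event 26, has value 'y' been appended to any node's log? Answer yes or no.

e1 timeout(0): 0[coor,t=1,-]
e2 deliver 0→2: 2[part,t=1,-]
e3 deliver 2→0: ·
e4 deliver 3→1: ·
e5 deliver 3→0: ·
e6 deliver 2→1: ·
e7 deliver 2→0: ·
e8 timeout(0): 0[coor,t=2,-]
e9 propose(0,'y'): 0[coor,t=3,-]
e10 deliver 0→2: 2[part,t=2,-]
e11 deliver 2→0: ·
e12 deliver 3→0: ·
e13 timeout(0): 0[coor,t=4,-]
e14 deliver 1→3: ·
e15 deliver 1→3: ·
e16 propose(0,'w'): 0[coor,t=5,-]
e17 deliver 0→1: 1[part,t=1,-]
e18 deliver 1→0: ·
e19 deliver 3→0: ·
e20 timeout(0): 0[coor,t=6,-]
e21 crash(2): 2[✗part,t=2,-]
e22 recover(2): 2[part,t=2,-]
e23 deliver 0→1: 1[part,t=2,-]
e24 deliver 2→3: ·
e25 deliver 0→2: 2[part,t=3,-]
e26 timeout(0): 0[coor,t=7,-]

no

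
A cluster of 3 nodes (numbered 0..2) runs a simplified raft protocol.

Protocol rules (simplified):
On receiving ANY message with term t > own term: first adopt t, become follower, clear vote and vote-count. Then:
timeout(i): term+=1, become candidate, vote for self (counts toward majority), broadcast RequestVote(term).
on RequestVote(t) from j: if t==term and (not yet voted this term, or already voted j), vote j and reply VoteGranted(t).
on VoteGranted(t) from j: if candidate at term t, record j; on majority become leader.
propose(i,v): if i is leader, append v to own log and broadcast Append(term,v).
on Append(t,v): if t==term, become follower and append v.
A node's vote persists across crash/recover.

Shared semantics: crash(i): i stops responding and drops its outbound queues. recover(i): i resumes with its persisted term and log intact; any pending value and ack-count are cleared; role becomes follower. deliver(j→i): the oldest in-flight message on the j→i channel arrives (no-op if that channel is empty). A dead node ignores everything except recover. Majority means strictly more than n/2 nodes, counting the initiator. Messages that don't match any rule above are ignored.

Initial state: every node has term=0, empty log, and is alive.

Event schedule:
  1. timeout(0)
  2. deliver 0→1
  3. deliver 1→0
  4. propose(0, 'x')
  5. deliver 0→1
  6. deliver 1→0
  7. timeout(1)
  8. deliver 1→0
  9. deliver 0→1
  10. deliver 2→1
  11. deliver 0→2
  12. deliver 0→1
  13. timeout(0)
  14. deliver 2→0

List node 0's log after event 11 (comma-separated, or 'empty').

x

e1 timeout(0): 0[cand,t=1,-]
e2 deliver 0→1: 1[foll,t=1,-]
e3 deliver 1→0: 0[lead,t=1,-]
e4 propose(0,'x'): 0[lead,t=1,x]
e5 deliver 0→1: 1[foll,t=1,x]
e6 deliver 1→0: ·
e7 timeout(1): 1[cand,t=2,x]
e8 deliver 1→0: 0[foll,t=2,x]
e9 deliver 0→1: 1[lead,t=2,x]
e10 deliver 2→1: ·
e11 deliver 0→2: 2[foll,t=1,-]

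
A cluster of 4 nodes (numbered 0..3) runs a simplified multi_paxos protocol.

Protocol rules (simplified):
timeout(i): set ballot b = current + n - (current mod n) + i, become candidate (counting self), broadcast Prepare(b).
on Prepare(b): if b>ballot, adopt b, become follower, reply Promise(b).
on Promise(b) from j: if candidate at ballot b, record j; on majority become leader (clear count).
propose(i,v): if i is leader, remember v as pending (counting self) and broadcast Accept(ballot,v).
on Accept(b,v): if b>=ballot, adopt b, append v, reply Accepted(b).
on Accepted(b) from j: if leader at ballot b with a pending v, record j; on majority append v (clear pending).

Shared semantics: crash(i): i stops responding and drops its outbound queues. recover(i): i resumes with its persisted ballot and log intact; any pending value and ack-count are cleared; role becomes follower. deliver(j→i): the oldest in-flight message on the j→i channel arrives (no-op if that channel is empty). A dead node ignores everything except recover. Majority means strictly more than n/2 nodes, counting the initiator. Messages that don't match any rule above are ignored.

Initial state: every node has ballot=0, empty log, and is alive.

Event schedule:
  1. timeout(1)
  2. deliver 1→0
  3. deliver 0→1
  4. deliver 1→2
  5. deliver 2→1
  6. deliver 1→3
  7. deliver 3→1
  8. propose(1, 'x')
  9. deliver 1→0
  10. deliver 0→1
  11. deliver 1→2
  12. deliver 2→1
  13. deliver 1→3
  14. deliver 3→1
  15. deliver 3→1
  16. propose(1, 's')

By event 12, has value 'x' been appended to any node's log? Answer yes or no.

yes

e1 timeout(1): 1[cand,b=5,-]
e2 deliver 1→0: 0[foll,b=5,-]
e3 deliver 0→1: ·
e4 deliver 1→2: 2[foll,b=5,-]
e5 deliver 2→1: 1[lead,b=5,-]
e6 deliver 1→3: 3[foll,b=5,-]
e7 deliver 3→1: ·
e8 propose(1,'x'): ·
e9 deliver 1→0: 0[foll,b=5,x]
e10 deliver 0→1: ·
e11 deliver 1→2: 2[foll,b=5,x]
e12 deliver 2→1: 1[lead,b=5,x]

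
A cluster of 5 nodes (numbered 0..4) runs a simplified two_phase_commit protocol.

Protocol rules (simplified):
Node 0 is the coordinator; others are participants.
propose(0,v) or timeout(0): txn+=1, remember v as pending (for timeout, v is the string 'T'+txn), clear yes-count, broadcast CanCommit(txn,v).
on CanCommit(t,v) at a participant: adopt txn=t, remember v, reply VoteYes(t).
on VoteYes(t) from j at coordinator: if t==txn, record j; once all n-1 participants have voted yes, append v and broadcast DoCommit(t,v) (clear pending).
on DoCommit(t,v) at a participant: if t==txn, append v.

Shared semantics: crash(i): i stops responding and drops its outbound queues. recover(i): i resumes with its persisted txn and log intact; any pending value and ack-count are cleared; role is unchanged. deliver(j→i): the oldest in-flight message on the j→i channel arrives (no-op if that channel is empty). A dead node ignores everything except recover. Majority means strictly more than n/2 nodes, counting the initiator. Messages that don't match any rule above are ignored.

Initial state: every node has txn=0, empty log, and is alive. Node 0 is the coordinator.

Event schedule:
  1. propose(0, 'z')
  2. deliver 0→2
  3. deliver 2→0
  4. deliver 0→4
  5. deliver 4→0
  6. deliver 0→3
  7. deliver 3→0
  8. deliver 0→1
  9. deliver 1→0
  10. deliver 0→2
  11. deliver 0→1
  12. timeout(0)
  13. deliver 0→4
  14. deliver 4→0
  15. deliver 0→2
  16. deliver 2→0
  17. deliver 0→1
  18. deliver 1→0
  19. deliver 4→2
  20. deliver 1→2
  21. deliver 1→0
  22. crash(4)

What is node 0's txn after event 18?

2

[1] propose(0,'z') → N0(coor t1 [-])
[2] deliver 0→2 → N2(part t1 [-])
[3] deliver 2→0 → ∅
[4] deliver 0→4 → N4(part t1 [-])
[5] deliver 4→0 → ∅
[6] deliver 0→3 → N3(part t1 [-])
[7] deliver 3→0 → ∅
[8] deliver 0→1 → N1(part t1 [-])
[9] deliver 1→0 → N0(coor t1 [z])
[10] deliver 0→2 → N2(part t1 [z])
[11] deliver 0→1 → N1(part t1 [z])
[12] timeout(0) → N0(coor t2 [z])
[13] deliver 0→4 → N4(part t1 [z])
[14] deliver 4→0 → ∅
[15] deliver 0→2 → N2(part t2 [z])
[16] deliver 2→0 → ∅
[17] deliver 0→1 → N1(part t2 [z])
[18] deliver 1→0 → ∅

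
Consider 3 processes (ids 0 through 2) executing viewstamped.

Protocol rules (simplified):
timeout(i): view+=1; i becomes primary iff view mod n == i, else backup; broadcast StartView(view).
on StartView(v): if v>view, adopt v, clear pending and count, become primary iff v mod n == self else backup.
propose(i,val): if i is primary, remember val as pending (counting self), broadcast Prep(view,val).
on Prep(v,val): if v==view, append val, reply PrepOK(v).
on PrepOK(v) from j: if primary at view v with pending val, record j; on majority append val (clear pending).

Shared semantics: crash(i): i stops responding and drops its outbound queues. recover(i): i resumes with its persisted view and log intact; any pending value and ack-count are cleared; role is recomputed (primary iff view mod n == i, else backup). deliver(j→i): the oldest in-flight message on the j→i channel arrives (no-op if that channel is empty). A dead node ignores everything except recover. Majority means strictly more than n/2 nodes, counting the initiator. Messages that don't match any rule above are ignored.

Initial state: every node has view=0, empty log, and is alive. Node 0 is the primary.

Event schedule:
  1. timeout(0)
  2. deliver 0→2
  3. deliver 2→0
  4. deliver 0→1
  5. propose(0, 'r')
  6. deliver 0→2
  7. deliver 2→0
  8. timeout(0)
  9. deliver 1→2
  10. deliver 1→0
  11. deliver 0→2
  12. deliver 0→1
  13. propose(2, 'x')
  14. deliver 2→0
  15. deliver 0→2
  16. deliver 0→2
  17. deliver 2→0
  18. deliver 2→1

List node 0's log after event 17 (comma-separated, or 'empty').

x

1. timeout(0):  <0:back v1 ->
2. deliver 0→2:  <2:back v1 ->
3. deliver 2→0:  nop
4. deliver 0→1:  <1:prim v1 ->
5. propose(0,'r'):  nop
6. deliver 0→2:  nop
7. deliver 2→0:  nop
8. timeout(0):  <0:back v2 ->
9. deliver 1→2:  nop
10. deliver 1→0:  nop
11. deliver 0→2:  <2:prim v2 ->
12. deliver 0→1:  <1:back v2 ->
13. propose(2,'x'):  nop
14. deliver 2→0:  <0:back v2 x>
15. deliver 0→2:  <2:prim v2 x>
16. deliver 0→2:  nop
17. deliver 2→0:  nop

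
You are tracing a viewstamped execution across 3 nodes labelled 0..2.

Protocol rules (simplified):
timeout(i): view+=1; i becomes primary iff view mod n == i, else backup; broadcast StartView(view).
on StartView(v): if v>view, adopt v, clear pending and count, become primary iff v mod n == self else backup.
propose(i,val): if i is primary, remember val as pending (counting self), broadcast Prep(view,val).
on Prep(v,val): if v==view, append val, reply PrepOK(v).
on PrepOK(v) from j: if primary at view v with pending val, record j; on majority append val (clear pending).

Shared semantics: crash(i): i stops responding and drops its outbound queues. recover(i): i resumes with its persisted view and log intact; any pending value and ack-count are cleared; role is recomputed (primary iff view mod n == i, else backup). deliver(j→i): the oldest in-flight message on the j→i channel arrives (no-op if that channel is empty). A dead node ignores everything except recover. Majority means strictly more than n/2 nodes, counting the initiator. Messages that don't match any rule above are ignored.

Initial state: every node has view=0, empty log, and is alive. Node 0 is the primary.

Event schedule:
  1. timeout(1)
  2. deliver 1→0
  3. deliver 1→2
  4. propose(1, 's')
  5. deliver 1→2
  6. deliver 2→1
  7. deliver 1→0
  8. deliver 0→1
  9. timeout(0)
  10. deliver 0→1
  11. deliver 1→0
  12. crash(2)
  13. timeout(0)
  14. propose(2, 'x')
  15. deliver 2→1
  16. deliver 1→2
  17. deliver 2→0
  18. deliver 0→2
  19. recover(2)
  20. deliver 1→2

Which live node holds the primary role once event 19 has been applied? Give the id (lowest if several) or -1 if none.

0

e1 timeout(1): 1[prim,v=1,-]
e2 deliver 1→0: 0[back,v=1,-]
e3 deliver 1→2: 2[back,v=1,-]
e4 propose(1,'s'): ·
e5 deliver 1→2: 2[back,v=1,s]
e6 deliver 2→1: 1[prim,v=1,s]
e7 deliver 1→0: 0[back,v=1,s]
e8 deliver 0→1: ·
e9 timeout(0): 0[back,v=2,s]
e10 deliver 0→1: 1[back,v=2,s]
e11 deliver 1→0: ·
e12 crash(2): 2[✗back,v=1,s]
e13 timeout(0): 0[prim,v=3,s]
e14 propose(2,'x'): ·
e15 deliver 2→1: ·
e16 deliver 1→2: ·
e17 deliver 2→0: ·
e18 deliver 0→2: ·
e19 recover(2): 2[back,v=1,s]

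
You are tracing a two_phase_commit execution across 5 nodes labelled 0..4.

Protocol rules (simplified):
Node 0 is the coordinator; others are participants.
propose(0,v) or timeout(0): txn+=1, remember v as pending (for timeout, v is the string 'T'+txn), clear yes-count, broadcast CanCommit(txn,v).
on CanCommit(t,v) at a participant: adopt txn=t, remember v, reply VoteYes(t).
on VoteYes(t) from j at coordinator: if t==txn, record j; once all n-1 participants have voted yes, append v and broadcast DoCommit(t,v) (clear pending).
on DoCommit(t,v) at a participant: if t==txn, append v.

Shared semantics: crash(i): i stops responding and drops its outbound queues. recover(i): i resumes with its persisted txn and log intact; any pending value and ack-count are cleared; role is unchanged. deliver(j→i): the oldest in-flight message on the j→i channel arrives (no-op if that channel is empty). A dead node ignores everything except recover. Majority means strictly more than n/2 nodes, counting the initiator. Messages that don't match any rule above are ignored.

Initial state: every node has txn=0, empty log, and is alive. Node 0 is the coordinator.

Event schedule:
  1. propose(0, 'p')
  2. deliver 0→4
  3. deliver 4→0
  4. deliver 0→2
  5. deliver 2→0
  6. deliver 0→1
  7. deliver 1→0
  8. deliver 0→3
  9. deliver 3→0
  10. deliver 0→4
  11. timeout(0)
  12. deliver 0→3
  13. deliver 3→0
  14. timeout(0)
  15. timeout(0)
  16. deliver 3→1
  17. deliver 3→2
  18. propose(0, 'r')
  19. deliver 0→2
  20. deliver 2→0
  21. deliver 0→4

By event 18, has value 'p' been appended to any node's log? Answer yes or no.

yes

e1 propose(0,'p'): 0[coor,t=1,-]
e2 deliver 0→4: 4[part,t=1,-]
e3 deliver 4→0: ·
e4 deliver 0→2: 2[part,t=1,-]
e5 deliver 2→0: ·
e6 deliver 0→1: 1[part,t=1,-]
e7 deliver 1→0: ·
e8 deliver 0→3: 3[part,t=1,-]
e9 deliver 3→0: 0[coor,t=1,p]
e10 deliver 0→4: 4[part,t=1,p]
e11 timeout(0): 0[coor,t=2,p]
e12 deliver 0→3: 3[part,t=1,p]
e13 deliver 3→0: ·
e14 timeout(0): 0[coor,t=3,p]
e15 timeout(0): 0[coor,t=4,p]
e16 deliver 3→1: ·
e17 deliver 3→2: ·
e18 propose(0,'r'): 0[coor,t=5,p]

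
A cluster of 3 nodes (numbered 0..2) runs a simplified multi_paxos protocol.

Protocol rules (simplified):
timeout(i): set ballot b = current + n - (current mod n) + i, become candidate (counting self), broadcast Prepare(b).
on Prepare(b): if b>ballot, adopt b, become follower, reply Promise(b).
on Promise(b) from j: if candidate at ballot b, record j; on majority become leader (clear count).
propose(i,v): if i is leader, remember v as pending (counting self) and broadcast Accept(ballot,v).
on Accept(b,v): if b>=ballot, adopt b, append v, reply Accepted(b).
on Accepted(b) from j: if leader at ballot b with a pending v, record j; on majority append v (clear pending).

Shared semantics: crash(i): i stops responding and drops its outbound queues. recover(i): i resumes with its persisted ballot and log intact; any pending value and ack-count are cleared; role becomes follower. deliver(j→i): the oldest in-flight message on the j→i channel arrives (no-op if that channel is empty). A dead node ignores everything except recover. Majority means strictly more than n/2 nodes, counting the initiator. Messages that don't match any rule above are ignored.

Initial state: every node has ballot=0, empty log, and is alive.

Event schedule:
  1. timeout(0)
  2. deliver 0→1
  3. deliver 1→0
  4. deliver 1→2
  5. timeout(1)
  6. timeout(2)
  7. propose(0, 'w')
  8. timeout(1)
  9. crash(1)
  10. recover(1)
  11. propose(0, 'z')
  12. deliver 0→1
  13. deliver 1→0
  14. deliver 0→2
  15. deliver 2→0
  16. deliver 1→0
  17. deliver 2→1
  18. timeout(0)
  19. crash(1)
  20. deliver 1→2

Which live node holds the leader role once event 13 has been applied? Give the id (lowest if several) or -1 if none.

0

e1 timeout(0): 0[cand,b=3,-]
e2 deliver 0→1: 1[foll,b=3,-]
e3 deliver 1→0: 0[lead,b=3,-]
e4 deliver 1→2: ·
e5 timeout(1): 1[cand,b=7,-]
e6 timeout(2): 2[cand,b=5,-]
e7 propose(0,'w'): ·
e8 timeout(1): 1[cand,b=10,-]
e9 crash(1): 1[✗cand,b=10,-]
e10 recover(1): 1[foll,b=10,-]
e11 propose(0,'z'): ·
e12 deliver 0→1: ·
e13 deliver 1→0: ·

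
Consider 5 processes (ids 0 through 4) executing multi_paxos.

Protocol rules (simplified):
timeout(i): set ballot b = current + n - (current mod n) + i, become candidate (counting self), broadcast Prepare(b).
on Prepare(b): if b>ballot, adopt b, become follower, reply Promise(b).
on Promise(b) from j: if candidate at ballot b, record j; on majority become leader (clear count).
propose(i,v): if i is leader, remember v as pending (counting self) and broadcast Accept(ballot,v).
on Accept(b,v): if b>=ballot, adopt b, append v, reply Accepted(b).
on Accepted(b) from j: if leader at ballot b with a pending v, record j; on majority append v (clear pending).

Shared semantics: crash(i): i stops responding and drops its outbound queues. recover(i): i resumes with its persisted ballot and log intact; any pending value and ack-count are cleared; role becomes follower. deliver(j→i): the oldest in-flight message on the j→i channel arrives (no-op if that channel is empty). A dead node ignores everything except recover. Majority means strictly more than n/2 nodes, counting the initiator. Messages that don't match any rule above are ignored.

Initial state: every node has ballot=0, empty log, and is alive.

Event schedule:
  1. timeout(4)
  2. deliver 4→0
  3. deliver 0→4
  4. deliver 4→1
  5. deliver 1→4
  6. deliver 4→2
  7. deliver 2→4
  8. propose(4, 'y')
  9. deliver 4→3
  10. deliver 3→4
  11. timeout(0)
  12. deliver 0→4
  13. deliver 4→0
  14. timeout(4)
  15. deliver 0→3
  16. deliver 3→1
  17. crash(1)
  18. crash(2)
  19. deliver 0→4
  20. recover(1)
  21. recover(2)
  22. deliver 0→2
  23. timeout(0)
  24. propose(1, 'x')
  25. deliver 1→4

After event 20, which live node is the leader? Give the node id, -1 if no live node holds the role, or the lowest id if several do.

[1] timeout(4) → N4(cand b9 [-])
[2] deliver 4→0 → N0(foll b9 [-])
[3] deliver 0→4 → ∅
[4] deliver 4→1 → N1(foll b9 [-])
[5] deliver 1→4 → N4(lead b9 [-])
[6] deliver 4→2 → N2(foll b9 [-])
[7] deliver 2→4 → ∅
[8] propose(4,'y') → ∅
[9] deliver 4→3 → N3(foll b9 [-])
[10] deliver 3→4 → ∅
[11] timeout(0) → N0(cand b10 [-])
[12] deliver 0→4 → N4(foll b10 [-])
[13] deliver 4→0 → ∅
[14] timeout(4) → N4(cand b19 [-])
[15] deliver 0→3 → N3(foll b10 [-])
[16] deliver 3→1 → ∅
[17] crash(1) → N1(✗foll b9 [-])
[18] crash(2) → N2(✗foll b9 [-])
[19] deliver 0→4 → ∅
[20] recover(1) → N1(foll b9 [-])

-1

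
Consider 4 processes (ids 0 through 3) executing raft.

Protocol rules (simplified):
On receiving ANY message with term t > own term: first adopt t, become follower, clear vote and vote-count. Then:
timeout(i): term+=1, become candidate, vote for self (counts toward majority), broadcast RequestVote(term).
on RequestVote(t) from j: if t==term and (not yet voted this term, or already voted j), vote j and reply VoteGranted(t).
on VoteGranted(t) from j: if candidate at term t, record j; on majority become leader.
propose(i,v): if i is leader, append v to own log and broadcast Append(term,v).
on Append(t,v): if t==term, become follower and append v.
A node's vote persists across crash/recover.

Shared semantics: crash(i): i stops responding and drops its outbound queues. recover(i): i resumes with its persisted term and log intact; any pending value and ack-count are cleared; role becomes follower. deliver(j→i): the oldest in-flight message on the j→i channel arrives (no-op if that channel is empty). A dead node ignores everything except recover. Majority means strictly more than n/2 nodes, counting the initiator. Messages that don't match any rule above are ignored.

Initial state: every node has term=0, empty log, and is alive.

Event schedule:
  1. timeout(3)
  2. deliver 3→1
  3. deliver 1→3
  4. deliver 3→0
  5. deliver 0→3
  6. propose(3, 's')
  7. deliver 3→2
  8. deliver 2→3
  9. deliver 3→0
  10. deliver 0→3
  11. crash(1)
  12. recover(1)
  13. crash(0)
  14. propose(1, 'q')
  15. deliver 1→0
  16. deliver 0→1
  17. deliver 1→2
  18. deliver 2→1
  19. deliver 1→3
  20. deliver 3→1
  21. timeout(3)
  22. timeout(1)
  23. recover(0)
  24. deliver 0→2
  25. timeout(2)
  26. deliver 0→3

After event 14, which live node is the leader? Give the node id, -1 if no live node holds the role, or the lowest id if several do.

3

[1] timeout(3) → N3(cand t1 [-])
[2] deliver 3→1 → N1(foll t1 [-])
[3] deliver 1→3 → ∅
[4] deliver 3→0 → N0(foll t1 [-])
[5] deliver 0→3 → N3(lead t1 [-])
[6] propose(3,'s') → N3(lead t1 [s])
[7] deliver 3→2 → N2(foll t1 [-])
[8] deliver 2→3 → ∅
[9] deliver 3→0 → N0(foll t1 [s])
[10] deliver 0→3 → ∅
[11] crash(1) → N1(✗foll t1 [-])
[12] recover(1) → N1(foll t1 [-])
[13] crash(0) → N0(✗foll t1 [s])
[14] propose(1,'q') → ∅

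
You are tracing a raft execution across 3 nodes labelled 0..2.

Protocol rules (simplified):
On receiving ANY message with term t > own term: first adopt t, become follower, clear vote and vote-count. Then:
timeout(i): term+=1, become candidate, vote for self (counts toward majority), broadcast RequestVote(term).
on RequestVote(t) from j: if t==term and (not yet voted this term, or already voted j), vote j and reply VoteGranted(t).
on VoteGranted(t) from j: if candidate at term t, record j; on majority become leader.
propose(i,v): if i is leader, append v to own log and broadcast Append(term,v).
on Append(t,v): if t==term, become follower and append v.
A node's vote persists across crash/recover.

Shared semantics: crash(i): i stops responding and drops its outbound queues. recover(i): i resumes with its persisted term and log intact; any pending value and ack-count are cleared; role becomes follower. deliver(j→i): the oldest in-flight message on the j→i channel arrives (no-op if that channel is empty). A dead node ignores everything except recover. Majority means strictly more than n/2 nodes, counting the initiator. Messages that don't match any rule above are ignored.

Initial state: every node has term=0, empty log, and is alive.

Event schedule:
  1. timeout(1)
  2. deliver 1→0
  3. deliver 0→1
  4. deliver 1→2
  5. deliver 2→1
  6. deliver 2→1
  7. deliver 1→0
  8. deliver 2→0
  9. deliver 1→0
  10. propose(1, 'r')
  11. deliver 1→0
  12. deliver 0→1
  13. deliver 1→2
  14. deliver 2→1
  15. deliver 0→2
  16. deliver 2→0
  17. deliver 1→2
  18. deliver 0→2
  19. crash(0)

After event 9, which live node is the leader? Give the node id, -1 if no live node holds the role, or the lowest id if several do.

1. timeout(1):  <1:cand t1 ->
2. deliver 1→0:  <0:foll t1 ->
3. deliver 0→1:  <1:lead t1 ->
4. deliver 1→2:  <2:foll t1 ->
5. deliver 2→1:  nop
6. deliver 2→1:  nop
7. deliver 1→0:  nop
8. deliver 2→0:  nop
9. deliver 1→0:  nop

1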